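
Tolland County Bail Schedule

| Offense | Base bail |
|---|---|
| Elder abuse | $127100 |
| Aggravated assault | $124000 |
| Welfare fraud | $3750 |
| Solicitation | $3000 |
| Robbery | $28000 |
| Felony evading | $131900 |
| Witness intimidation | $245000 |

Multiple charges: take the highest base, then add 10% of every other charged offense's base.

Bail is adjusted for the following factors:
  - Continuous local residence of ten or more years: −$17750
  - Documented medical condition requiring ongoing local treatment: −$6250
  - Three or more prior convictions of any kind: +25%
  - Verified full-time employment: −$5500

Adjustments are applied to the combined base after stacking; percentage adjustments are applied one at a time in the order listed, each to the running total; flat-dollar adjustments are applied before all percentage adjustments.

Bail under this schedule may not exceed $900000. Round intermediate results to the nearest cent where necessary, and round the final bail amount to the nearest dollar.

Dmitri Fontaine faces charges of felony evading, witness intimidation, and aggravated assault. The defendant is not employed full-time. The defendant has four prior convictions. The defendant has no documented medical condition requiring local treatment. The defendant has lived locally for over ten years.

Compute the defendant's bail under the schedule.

$316050

Base amounts from the schedule: felony evading $131900; witness intimidation $245000; aggravated assault $124000.
Stacking rule: highest base plus 10% of each additional charge. Highest is witness intimidation at $245000. Additional: $131900 × 10% = $13190; $124000 × 10% = $12400. Combined base = $245000 + $25590 = $270590.
Continuous local residence of ten or more years (−$17750 flat): $270590 − $17750 = $252840.
Three or more prior convictions of any kind (+25%): $252840 × 1.25 = $316050.
$316050 is within the $900000 maximum.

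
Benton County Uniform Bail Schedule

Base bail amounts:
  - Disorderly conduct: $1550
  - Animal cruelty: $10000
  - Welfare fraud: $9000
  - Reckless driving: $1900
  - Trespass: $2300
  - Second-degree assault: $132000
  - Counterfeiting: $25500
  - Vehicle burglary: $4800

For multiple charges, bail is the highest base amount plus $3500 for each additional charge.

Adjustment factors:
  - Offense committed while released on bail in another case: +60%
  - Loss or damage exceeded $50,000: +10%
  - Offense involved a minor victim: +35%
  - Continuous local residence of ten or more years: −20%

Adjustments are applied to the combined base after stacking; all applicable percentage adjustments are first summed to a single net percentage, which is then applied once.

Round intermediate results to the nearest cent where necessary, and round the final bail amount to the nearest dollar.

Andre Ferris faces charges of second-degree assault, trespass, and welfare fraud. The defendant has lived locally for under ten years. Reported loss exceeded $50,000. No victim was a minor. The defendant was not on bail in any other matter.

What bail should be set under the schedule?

Base amounts from the schedule: second-degree assault $132000; trespass $2300; welfare fraud $9000.
Stacking rule: highest base plus $3500 per additional charge. Highest is second-degree assault at $132000; 2 additional charges → +$7000. Combined base = $139000.
Loss or damage exceeded $50,000 (+10%): $139000 × 1.1 = $152900.

$152900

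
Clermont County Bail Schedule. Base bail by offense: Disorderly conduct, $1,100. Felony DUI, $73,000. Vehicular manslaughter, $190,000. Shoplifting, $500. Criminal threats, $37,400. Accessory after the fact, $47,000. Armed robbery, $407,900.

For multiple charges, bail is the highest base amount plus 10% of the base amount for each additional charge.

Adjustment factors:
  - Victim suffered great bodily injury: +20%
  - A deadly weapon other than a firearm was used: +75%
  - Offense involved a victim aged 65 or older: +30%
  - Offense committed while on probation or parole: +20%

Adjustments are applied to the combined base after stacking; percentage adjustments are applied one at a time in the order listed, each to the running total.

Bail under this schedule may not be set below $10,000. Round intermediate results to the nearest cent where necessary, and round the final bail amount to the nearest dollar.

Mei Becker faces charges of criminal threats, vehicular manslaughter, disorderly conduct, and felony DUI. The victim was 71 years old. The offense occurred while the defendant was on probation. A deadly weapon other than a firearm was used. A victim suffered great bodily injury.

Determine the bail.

$658,967

Base amounts from the schedule: criminal threats $37,400; vehicular manslaughter $190,000; disorderly conduct $1,100; felony DUI $73,000.
Stacking rule: highest base plus 10% of each additional charge. Highest is vehicular manslaughter at $190,000. Additional: $37,400 × 10% = $3,740; $1,100 × 10% = $110; $73,000 × 10% = $7,300. Combined base = $190,000 + $11,150 = $201,150.
Victim suffered great bodily injury (+20%): $201,150 × 1.2 = $241,380.
A deadly weapon other than a firearm was used (+75%): $241,380 × 1.75 = $422,415.
Offense involved a victim aged 65 or older (+30%): $422,415 × 1.3 = $549,139.50.
Offense committed while on probation or parole (+20%): $549,139.50 × 1.2 = $658,967.40.
$658,967.40 is at or above the $10,000 minimum.
Rounded to the nearest dollar: $658,967.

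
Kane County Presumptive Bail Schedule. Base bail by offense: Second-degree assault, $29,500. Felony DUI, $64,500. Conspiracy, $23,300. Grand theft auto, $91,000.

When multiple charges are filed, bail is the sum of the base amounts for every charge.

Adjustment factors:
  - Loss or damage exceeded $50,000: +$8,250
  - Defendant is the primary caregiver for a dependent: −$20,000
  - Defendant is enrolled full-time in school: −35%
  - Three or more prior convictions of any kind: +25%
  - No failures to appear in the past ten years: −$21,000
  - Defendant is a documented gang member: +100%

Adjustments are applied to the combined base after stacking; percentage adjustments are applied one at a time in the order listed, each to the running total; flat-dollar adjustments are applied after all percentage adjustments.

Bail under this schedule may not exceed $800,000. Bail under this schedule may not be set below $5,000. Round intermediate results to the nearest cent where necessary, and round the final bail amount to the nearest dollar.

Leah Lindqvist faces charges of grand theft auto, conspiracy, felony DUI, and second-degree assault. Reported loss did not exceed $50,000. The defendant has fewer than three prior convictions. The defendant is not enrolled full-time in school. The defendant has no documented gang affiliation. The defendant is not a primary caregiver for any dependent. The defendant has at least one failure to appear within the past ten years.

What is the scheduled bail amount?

$208,300

Base amounts from the schedule: grand theft auto $91,000; conspiracy $23,300; felony DUI $64,500; second-degree assault $29,500.
Stacking rule: sum of all bases. $91,000 + $23,300 + $64,500 + $29,500 = $208,300.
No adjustment factors apply to this defendant.
$208,300 is within the $800,000 maximum.
$208,300 is at or above the $5,000 minimum.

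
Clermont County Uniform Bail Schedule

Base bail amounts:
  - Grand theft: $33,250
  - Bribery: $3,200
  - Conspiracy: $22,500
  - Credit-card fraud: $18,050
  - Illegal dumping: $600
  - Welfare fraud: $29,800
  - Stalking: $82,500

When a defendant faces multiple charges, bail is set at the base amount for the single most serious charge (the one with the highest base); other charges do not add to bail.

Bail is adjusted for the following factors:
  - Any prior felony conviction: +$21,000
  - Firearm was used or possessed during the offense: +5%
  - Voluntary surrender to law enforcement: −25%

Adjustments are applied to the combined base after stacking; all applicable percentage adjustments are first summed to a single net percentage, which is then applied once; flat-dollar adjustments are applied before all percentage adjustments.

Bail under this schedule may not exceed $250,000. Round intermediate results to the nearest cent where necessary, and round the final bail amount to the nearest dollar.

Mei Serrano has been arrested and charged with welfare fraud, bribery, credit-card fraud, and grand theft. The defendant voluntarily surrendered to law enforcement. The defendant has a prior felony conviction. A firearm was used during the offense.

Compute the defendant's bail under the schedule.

$43,400

Base amounts from the schedule: welfare fraud $29,800; bribery $3,200; credit-card fraud $18,050; grand theft $33,250.
Stacking rule: use the highest base only. Highest is grand theft at $33,250. Combined base = $33,250.
Any prior felony conviction (+$21,000 flat): $33,250 + $21,000 = $54,250.
Net percentage adjustment: +5% −25% = −20%. $54,250 × 0.8 = $43,400.
$43,400 is within the $250,000 maximum.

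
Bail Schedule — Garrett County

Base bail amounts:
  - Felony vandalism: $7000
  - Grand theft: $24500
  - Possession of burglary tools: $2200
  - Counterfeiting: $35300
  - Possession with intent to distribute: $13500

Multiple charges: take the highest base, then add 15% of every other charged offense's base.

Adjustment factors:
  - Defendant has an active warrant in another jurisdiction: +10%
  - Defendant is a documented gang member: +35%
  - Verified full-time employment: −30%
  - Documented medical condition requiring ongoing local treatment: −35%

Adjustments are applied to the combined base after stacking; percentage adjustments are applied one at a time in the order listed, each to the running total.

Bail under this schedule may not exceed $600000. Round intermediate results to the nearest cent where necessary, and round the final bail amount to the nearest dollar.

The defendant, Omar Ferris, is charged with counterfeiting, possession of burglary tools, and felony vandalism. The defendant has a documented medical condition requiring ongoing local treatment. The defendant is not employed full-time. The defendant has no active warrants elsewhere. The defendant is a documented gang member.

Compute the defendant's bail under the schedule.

Base amounts from the schedule: counterfeiting $35300; possession of burglary tools $2200; felony vandalism $7000.
Stacking rule: highest base plus 15% of each additional charge. Highest is counterfeiting at $35300. Additional: $2200 × 15% = $330; $7000 × 15% = $1050. Combined base = $35300 + $1380 = $36680.
Defendant is a documented gang member (+35%): $36680 × 1.35 = $49518.
Documented medical condition requiring ongoing local treatment (−35%): $49518 × 0.65 = $32186.70.
$32186.70 is within the $600000 maximum.
Rounded to the nearest dollar: $32187.

$32187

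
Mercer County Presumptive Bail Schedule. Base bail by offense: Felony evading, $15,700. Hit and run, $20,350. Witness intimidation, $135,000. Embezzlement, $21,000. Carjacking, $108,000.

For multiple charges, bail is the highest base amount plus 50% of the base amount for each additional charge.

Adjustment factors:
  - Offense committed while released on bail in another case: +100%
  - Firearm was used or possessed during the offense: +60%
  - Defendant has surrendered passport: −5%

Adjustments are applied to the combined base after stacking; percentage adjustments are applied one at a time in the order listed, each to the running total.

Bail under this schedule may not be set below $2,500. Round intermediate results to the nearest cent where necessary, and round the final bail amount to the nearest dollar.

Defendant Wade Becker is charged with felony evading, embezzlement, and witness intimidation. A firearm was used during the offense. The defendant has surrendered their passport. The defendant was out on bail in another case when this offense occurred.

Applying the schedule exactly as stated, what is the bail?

$466,184

Base amounts from the schedule: felony evading $15,700; embezzlement $21,000; witness intimidation $135,000.
Stacking rule: highest base plus 50% of each additional charge. Highest is witness intimidation at $135,000. Additional: $15,700 × 50% = $7,850; $21,000 × 50% = $10,500. Combined base = $135,000 + $18,350 = $153,350.
Offense committed while released on bail in another case (+100%): $153,350 × 2 = $306,700.
Firearm was used or possessed during the offense (+60%): $306,700 × 1.6 = $490,720.
Defendant has surrendered passport (−5%): $490,720 × 0.95 = $466,184.
$466,184 is at or above the $2,500 minimum.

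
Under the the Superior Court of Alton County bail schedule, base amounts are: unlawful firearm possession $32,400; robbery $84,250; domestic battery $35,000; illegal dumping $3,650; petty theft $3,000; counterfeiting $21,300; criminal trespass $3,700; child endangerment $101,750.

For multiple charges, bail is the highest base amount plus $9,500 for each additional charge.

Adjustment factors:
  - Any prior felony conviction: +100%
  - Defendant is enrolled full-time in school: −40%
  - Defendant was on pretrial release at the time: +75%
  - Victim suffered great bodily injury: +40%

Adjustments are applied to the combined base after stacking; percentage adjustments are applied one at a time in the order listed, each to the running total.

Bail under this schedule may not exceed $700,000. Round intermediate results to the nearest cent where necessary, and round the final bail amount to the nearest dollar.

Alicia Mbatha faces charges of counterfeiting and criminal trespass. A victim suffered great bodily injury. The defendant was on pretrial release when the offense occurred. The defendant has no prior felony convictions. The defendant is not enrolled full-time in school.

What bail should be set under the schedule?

Base amounts from the schedule: counterfeiting $21,300; criminal trespass $3,700.
Stacking rule: highest base plus $9,500 per additional charge. Highest is counterfeiting at $21,300; 1 additional charge → +$9,500. Combined base = $30,800.
Defendant was on pretrial release at the time (+75%): $30,800 × 1.75 = $53,900.
Victim suffered great bodily injury (+40%): $53,900 × 1.4 = $75,460.
$75,460 is within the $700,000 maximum.

$75,460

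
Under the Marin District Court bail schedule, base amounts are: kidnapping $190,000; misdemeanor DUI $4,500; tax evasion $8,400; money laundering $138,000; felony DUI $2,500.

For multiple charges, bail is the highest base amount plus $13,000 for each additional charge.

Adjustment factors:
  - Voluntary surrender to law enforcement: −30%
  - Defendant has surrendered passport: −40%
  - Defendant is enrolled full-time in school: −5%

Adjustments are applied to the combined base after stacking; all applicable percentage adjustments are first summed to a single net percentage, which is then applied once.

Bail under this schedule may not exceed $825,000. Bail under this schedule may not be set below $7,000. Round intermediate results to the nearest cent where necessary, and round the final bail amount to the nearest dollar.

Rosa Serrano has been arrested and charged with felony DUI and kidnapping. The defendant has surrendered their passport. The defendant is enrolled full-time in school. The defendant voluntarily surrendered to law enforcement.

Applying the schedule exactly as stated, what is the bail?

Base amounts from the schedule: felony DUI $2,500; kidnapping $190,000.
Stacking rule: highest base plus $13,000 per additional charge. Highest is kidnapping at $190,000; 1 additional charge → +$13,000. Combined base = $203,000.
Net percentage adjustment: −30% −40% −5% = −75%. $203,000 × 0.25 = $50,750.
$50,750 is within the $825,000 maximum.
$50,750 is at or above the $7,000 minimum.

$50,750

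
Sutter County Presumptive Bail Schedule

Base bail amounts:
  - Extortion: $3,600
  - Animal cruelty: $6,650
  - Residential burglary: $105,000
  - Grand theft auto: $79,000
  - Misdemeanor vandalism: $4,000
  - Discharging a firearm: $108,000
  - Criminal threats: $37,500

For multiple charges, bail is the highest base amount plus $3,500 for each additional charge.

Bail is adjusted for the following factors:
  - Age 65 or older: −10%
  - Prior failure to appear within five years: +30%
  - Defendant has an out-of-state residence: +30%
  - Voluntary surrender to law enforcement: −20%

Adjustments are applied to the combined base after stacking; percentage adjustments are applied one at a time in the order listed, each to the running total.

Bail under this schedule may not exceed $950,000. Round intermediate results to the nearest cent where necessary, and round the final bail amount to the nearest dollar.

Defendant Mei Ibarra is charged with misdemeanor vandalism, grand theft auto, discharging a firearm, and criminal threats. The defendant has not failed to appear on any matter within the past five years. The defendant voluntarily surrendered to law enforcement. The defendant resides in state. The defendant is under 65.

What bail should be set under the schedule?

$94,800

Base amounts from the schedule: misdemeanor vandalism $4,000; grand theft auto $79,000; discharging a firearm $108,000; criminal threats $37,500.
Stacking rule: highest base plus $3,500 per additional charge. Highest is discharging a firearm at $108,000; 3 additional charges → +$10,500. Combined base = $118,500.
Voluntary surrender to law enforcement (−20%): $118,500 × 0.8 = $94,800.
$94,800 is within the $950,000 maximum.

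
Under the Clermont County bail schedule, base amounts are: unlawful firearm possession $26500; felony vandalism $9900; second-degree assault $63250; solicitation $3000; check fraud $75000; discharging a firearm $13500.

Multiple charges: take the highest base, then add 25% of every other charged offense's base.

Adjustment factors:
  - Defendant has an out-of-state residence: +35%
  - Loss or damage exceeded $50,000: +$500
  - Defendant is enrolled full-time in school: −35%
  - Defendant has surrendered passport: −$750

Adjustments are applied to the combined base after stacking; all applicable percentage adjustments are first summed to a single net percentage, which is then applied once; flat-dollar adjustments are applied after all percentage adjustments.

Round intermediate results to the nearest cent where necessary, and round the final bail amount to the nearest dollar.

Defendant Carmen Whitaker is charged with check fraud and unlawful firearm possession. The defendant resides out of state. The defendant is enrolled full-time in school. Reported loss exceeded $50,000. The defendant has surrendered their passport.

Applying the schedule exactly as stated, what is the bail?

Base amounts from the schedule: check fraud $75000; unlawful firearm possession $26500.
Stacking rule: highest base plus 25% of each additional charge. Highest is check fraud at $75000. Additional: $26500 × 25% = $6625. Combined base = $75000 + $6625 = $81625.
Net percentage adjustment: +35% −35% = +0%. $81625 × 1 = $81625.
Loss or damage exceeded $50,000 (+$500 flat): $81625 + $500 = $82125.
Defendant has surrendered passport (−$750 flat): $82125 − $750 = $81375.

$81375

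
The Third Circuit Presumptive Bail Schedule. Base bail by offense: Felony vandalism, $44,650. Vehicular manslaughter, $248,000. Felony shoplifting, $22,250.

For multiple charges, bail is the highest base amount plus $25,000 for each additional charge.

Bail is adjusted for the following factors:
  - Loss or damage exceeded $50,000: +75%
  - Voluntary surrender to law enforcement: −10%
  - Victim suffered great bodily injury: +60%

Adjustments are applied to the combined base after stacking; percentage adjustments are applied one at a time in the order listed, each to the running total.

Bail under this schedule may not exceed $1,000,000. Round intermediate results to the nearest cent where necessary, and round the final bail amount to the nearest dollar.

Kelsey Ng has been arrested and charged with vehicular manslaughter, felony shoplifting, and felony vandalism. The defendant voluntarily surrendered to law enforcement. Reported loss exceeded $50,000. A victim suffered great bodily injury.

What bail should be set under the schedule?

Base amounts from the schedule: vehicular manslaughter $248,000; felony shoplifting $22,250; felony vandalism $44,650.
Stacking rule: highest base plus $25,000 per additional charge. Highest is vehicular manslaughter at $248,000; 2 additional charges → +$50,000. Combined base = $298,000.
Loss or damage exceeded $50,000 (+75%): $298,000 × 1.75 = $521,500.
Voluntary surrender to law enforcement (−10%): $521,500 × 0.9 = $469,350.
Victim suffered great bodily injury (+60%): $469,350 × 1.6 = $750,960.
$750,960 is within the $1,000,000 maximum.

$750,960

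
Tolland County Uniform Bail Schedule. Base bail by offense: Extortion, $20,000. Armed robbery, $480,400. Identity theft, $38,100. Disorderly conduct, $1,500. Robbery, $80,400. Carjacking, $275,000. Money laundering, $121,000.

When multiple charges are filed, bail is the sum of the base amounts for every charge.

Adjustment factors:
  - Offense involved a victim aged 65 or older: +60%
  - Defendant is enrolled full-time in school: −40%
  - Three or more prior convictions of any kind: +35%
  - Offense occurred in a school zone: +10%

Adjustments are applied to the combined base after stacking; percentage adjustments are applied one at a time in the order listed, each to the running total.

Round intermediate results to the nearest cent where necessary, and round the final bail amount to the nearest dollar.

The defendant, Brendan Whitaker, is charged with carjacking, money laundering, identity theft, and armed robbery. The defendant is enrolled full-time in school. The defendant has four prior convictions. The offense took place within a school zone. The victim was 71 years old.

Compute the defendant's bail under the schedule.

Base amounts from the schedule: carjacking $275,000; money laundering $121,000; identity theft $38,100; armed robbery $480,400.
Stacking rule: sum of all bases. $275,000 + $121,000 + $38,100 + $480,400 = $914,500.
Offense involved a victim aged 65 or older (+60%): $914,500 × 1.6 = $1,463,200.
Defendant is enrolled full-time in school (−40%): $1,463,200 × 0.6 = $877,920.
Three or more prior convictions of any kind (+35%): $877,920 × 1.35 = $1,185,192.
Offense occurred in a school zone (+10%): $1,185,192 × 1.1 = $1,303,711.20.
Rounded to the nearest dollar: $1,303,711.

$1,303,711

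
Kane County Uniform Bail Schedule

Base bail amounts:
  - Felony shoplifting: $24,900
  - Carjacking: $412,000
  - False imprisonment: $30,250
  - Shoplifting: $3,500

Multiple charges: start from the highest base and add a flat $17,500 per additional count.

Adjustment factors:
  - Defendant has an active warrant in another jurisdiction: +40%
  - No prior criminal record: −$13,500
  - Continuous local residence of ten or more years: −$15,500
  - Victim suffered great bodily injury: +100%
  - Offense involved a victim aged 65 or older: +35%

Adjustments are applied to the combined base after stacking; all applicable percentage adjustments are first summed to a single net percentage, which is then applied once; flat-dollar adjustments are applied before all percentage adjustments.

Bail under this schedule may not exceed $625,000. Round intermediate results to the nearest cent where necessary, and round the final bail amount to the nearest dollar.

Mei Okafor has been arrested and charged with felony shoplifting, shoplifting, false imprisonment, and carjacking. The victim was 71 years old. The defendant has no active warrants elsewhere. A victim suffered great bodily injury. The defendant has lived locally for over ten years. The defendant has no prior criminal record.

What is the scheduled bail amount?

$625,000

Base amounts from the schedule: felony shoplifting $24,900; shoplifting $3,500; false imprisonment $30,250; carjacking $412,000.
Stacking rule: highest base plus $17,500 per additional charge. Highest is carjacking at $412,000; 3 additional charges → +$52,500. Combined base = $464,500.
No prior criminal record (−$13,500 flat): $464,500 − $13,500 = $451,000.
Continuous local residence of ten or more years (−$15,500 flat): $451,000 − $15,500 = $435,500.
Net percentage adjustment: +100% +35% = +135%. $435,500 × 2.35 = $1,023,425.
Result $1,023,425 exceeds the maximum of $625,000; bail is capped at $625,000.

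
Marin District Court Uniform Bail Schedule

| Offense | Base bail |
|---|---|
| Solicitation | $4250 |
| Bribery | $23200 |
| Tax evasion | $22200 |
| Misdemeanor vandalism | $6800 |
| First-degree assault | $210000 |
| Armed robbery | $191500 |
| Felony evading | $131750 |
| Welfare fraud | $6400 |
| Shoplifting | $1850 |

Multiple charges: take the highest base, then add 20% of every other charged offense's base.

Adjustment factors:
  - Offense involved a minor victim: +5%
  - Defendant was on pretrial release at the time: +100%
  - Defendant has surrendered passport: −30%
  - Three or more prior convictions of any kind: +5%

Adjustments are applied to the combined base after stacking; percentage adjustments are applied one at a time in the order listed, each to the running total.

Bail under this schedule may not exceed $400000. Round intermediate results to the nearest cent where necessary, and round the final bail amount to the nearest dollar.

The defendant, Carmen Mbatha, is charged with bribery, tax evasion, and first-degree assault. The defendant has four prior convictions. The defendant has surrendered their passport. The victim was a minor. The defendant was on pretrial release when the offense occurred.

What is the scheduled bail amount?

Base amounts from the schedule: bribery $23200; tax evasion $22200; first-degree assault $210000.
Stacking rule: highest base plus 20% of each additional charge. Highest is first-degree assault at $210000. Additional: $23200 × 20% = $4640; $22200 × 20% = $4440. Combined base = $210000 + $9080 = $219080.
Offense involved a minor victim (+5%): $219080 × 1.05 = $230034.
Defendant was on pretrial release at the time (+100%): $230034 × 2 = $460068.
Defendant has surrendered passport (−30%): $460068 × 0.7 = $322047.60.
Three or more prior convictions of any kind (+5%): $322047.60 × 1.05 = $338149.98.
$338149.98 is within the $400000 maximum.
Rounded to the nearest dollar: $338150.

$338150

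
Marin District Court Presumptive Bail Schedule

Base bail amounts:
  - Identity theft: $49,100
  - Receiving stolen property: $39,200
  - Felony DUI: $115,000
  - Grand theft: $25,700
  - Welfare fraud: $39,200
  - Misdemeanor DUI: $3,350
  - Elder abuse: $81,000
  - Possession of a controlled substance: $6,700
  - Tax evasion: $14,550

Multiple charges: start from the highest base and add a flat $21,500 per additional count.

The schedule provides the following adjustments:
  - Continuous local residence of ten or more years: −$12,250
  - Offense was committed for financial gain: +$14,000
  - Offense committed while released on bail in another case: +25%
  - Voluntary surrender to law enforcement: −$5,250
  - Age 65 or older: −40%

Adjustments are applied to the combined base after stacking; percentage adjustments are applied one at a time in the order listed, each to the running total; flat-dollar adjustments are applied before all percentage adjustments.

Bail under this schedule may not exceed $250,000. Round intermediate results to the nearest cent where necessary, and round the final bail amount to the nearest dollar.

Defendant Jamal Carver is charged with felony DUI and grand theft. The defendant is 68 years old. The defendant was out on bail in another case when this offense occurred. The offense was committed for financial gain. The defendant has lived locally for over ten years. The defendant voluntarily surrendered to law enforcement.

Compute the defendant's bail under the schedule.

$99,750

Base amounts from the schedule: felony DUI $115,000; grand theft $25,700.
Stacking rule: highest base plus $21,500 per additional charge. Highest is felony DUI at $115,000; 1 additional charge → +$21,500. Combined base = $136,500.
Continuous local residence of ten or more years (−$12,250 flat): $136,500 − $12,250 = $124,250.
Offense was committed for financial gain (+$14,000 flat): $124,250 + $14,000 = $138,250.
Voluntary surrender to law enforcement (−$5,250 flat): $138,250 − $5,250 = $133,000.
Offense committed while released on bail in another case (+25%): $133,000 × 1.25 = $166,250.
Age 65 or older (−40%): $166,250 × 0.6 = $99,750.
$99,750 is within the $250,000 maximum.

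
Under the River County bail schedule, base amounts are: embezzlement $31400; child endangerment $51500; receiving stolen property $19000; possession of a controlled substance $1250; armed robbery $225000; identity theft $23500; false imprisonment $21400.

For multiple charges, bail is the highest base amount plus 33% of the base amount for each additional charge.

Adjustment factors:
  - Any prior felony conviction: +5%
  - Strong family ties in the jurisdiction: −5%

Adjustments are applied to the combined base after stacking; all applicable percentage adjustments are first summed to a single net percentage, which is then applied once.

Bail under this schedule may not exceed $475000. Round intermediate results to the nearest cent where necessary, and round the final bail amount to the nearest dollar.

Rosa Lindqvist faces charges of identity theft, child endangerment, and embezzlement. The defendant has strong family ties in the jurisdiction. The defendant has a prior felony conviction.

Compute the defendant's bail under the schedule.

$69617

Base amounts from the schedule: identity theft $23500; child endangerment $51500; embezzlement $31400.
Stacking rule: highest base plus 33% of each additional charge. Highest is child endangerment at $51500. Additional: $23500 × 33% = $7755; $31400 × 33% = $10362. Combined base = $51500 + $18117 = $69617.
Net percentage adjustment: +5% −5% = +0%. $69617 × 1 = $69617.
$69617 is within the $475000 maximum.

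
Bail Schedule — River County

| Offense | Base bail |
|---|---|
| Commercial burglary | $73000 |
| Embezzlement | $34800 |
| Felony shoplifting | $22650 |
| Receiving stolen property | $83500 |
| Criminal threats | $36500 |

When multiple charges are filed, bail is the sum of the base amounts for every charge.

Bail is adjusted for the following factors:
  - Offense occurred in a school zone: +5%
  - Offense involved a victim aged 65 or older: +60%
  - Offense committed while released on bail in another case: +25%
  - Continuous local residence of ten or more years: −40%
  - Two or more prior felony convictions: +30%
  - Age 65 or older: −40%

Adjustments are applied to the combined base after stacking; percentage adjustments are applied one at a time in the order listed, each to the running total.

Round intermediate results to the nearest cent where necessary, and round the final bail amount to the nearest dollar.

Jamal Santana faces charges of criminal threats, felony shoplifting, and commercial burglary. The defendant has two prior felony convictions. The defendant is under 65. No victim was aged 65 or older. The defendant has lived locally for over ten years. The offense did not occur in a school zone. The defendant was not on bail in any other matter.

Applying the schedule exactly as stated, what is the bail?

$103077

Base amounts from the schedule: criminal threats $36500; felony shoplifting $22650; commercial burglary $73000.
Stacking rule: sum of all bases. $36500 + $22650 + $73000 = $132150.
Continuous local residence of ten or more years (−40%): $132150 × 0.6 = $79290.
Two or more prior felony convictions (+30%): $79290 × 1.3 = $103077.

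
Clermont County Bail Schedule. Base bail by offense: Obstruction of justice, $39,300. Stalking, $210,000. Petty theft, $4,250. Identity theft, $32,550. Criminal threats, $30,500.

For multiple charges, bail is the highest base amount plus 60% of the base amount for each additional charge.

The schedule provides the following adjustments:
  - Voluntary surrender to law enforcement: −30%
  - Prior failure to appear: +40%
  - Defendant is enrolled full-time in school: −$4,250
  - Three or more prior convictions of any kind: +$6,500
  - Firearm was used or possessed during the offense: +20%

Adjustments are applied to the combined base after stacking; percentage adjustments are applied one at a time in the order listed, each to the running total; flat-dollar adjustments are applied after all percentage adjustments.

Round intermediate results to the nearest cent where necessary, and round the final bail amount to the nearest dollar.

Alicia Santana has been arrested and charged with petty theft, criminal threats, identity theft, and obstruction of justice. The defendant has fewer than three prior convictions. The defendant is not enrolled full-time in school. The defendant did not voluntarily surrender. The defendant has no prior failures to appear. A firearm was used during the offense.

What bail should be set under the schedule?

Base amounts from the schedule: petty theft $4,250; criminal threats $30,500; identity theft $32,550; obstruction of justice $39,300.
Stacking rule: highest base plus 60% of each additional charge. Highest is obstruction of justice at $39,300. Additional: $4,250 × 60% = $2,550; $30,500 × 60% = $18,300; $32,550 × 60% = $19,530. Combined base = $39,300 + $40,380 = $79,680.
Firearm was used or possessed during the offense (+20%): $79,680 × 1.2 = $95,616.

$95,616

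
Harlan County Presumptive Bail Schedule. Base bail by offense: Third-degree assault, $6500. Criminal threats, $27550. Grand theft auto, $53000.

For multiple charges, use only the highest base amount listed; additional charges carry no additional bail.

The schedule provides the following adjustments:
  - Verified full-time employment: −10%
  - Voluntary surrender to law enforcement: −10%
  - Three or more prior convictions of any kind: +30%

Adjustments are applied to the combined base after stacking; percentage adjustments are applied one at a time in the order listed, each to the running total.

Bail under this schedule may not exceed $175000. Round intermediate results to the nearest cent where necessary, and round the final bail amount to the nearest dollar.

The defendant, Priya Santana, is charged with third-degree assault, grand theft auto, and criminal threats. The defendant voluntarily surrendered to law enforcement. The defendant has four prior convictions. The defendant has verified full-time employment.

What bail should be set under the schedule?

Base amounts from the schedule: third-degree assault $6500; grand theft auto $53000; criminal threats $27550.
Stacking rule: use the highest base only. Highest is grand theft auto at $53000. Combined base = $53000.
Verified full-time employment (−10%): $53000 × 0.9 = $47700.
Voluntary surrender to law enforcement (−10%): $47700 × 0.9 = $42930.
Three or more prior convictions of any kind (+30%): $42930 × 1.3 = $55809.
$55809 is within the $175000 maximum.

$55809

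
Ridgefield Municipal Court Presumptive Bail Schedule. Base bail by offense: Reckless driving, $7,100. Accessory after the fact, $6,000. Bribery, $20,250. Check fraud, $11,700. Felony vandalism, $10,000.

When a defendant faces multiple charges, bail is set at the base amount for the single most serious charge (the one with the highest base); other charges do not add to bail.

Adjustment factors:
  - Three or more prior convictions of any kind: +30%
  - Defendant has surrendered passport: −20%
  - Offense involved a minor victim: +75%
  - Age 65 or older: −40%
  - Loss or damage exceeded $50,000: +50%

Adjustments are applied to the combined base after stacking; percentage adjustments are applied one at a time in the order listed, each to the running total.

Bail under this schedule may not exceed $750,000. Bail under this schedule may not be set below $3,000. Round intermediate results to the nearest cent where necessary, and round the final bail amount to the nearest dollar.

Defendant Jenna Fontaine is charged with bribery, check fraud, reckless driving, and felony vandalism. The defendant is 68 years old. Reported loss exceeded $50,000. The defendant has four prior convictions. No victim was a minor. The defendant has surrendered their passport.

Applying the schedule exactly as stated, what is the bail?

$18,954

Base amounts from the schedule: bribery $20,250; check fraud $11,700; reckless driving $7,100; felony vandalism $10,000.
Stacking rule: use the highest base only. Highest is bribery at $20,250. Combined base = $20,250.
Three or more prior convictions of any kind (+30%): $20,250 × 1.3 = $26,325.
Defendant has surrendered passport (−20%): $26,325 × 0.8 = $21,060.
Age 65 or older (−40%): $21,060 × 0.6 = $12,636.
Loss or damage exceeded $50,000 (+50%): $12,636 × 1.5 = $18,954.
$18,954 is within the $750,000 maximum.
$18,954 is at or above the $3,000 minimum.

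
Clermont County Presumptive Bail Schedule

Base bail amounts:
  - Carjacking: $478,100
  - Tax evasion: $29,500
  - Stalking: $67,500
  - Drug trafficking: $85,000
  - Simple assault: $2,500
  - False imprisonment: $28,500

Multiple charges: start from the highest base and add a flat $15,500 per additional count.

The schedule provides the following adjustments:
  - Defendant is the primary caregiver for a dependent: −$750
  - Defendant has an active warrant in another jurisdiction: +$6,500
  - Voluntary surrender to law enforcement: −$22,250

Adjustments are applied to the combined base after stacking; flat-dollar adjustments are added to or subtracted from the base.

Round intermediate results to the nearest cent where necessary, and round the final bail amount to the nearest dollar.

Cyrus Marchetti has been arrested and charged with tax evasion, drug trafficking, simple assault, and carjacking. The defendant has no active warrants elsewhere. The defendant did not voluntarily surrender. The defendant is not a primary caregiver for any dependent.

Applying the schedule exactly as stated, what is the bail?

Base amounts from the schedule: tax evasion $29,500; drug trafficking $85,000; simple assault $2,500; carjacking $478,100.
Stacking rule: highest base plus $15,500 per additional charge. Highest is carjacking at $478,100; 3 additional charges → +$46,500. Combined base = $524,600.
No adjustment factors apply to this defendant.

$524,600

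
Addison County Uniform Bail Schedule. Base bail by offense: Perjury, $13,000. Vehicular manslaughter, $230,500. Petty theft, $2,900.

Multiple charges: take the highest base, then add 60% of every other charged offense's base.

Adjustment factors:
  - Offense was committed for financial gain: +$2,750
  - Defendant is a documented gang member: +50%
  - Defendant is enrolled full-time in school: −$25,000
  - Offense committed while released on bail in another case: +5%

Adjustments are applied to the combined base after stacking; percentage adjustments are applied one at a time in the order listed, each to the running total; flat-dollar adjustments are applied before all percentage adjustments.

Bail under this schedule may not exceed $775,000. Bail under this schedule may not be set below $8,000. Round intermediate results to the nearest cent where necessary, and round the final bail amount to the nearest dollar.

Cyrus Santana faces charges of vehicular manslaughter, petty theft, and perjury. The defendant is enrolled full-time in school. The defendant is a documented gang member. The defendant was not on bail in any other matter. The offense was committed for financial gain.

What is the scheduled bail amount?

Base amounts from the schedule: vehicular manslaughter $230,500; petty theft $2,900; perjury $13,000.
Stacking rule: highest base plus 60% of each additional charge. Highest is vehicular manslaughter at $230,500. Additional: $2,900 × 60% = $1,740; $13,000 × 60% = $7,800. Combined base = $230,500 + $9,540 = $240,040.
Offense was committed for financial gain (+$2,750 flat): $240,040 + $2,750 = $242,790.
Defendant is enrolled full-time in school (−$25,000 flat): $242,790 − $25,000 = $217,790.
Defendant is a documented gang member (+50%): $217,790 × 1.5 = $326,685.
$326,685 is within the $775,000 maximum.
$326,685 is at or above the $8,000 minimum.

$326,685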